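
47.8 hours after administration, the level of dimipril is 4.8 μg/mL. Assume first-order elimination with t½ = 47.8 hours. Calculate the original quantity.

Number of half-lives elapsed: n = 47.8/47.8 ≈ 1.
A₀ = A × 2^n = 4.8 × 2^1 = 4.8 × 2 ≈ 9.6 μg/mL.

9.6 μg/mL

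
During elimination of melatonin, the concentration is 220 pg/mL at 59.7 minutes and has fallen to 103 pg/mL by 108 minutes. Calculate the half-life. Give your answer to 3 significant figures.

44.1 minutes

Over Δt = 108 − 59.7 = 48.3 minutes, the level fell by a factor of 220/103 ≈ 2.1359.
n = log₂(2.1359) ≈ 1.0949 half-lives, so t½ = 48.3/1.0949 ≈ 44.115 minutes.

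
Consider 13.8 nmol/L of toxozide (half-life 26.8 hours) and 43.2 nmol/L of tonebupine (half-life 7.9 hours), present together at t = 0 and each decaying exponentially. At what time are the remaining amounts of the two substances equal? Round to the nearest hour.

18 hours

Set 13.8·(1/2)^(t/26.8) = 43.2·(1/2)^(t/7.9).
Taking log₂: log₂(13.8/43.2) = t·(1/26.8 − 1/7.9).
log₂(0.31944) = -1.6464; 1/26.8 − 1/7.9 = -0.089269.
t = -1.6464 / -0.089269 ≈ 18.443 hours.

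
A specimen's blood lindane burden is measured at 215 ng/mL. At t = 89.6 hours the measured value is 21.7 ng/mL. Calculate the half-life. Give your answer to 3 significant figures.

A/A₀ = 21.7/215 ≈ 0.10093.
n = log₂(9.9078) ≈ 3.3086 half-lives elapsed in 89.6 hours.
t½ = 89.6/3.3086 ≈ 27.081 hours.

27.1 hours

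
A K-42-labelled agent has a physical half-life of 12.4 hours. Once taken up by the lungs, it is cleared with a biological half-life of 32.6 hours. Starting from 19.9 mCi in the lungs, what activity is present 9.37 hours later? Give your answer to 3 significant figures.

9.66 mCi

1/t_eff = 1/t_phys + 1/t_biol = 1/12.4 + 1/32.6 = 0.11132 per hour.
t_eff = 12.4 × 32.6 / (12.4 + 32.6) ≈ 8.9831 hours.
Remaining = 19.9 × (1/2)^(9.37/8.9831) = 19.9 × (1/2)^1.0431 ≈ 9.6574 mCi.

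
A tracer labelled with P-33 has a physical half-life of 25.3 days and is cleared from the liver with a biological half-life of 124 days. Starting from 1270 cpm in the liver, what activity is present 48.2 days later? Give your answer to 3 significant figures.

1/t_eff = 1/t_phys + 1/t_biol = 1/25.3 + 1/124 = 0.04759 per day.
t_eff = 25.3 × 124 / (25.3 + 124) ≈ 21.013 days.
Remaining = 1270 × (1/2)^(48.2/21.013) = 1270 × (1/2)^2.2938 ≈ 258.99 cpm.

259 cpm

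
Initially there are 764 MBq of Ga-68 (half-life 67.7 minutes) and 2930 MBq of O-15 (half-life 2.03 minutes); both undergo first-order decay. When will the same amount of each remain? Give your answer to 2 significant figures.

4.1 minutes

Set 764·(1/2)^(t/67.7) = 2930·(1/2)^(t/2.03).
Taking log₂: log₂(764/2930) = t·(1/67.7 − 1/2.03).
log₂(0.26075) = -1.9393; 1/67.7 − 1/2.03 = -0.47784.
t = -1.9393 / -0.47784 ≈ 4.0584 minutes.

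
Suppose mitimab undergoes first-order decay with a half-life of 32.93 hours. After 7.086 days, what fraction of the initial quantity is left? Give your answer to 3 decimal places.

0.028

7.086 days = 170.064 hours.
n = 170.064/32.93 ≈ 5.1644 half-lives.
Fraction remaining = (1/2)^5.1644 ≈ 0.027884.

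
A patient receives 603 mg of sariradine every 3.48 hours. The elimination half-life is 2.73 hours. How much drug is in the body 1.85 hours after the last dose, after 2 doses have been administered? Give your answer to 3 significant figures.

The 2 doses were given 5.33, 1.85 hours ago.
Total = 603·(1/2)^(5.33/2.73) + 603·(1/2)^(1.85/2.73)
      = 155.81 + 376.98 ≈ 532.79 mg.

533 mg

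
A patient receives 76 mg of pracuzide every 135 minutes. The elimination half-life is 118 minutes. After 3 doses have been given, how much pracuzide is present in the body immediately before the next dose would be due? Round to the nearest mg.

The 3 doses were given 405, 270, 135 minutes ago.
Total = 76·(1/2)^(405/118) + 76·(1/2)^(270/118) + 76·(1/2)^(135/118)
      = 7.0407 + 15.56 + 34.389 ≈ 56.99 mg.

57 mg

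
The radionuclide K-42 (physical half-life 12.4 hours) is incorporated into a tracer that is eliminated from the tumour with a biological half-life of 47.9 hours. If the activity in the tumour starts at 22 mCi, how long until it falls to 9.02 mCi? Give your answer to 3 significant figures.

1/t_eff = 1/t_phys + 1/t_biol = 1/12.4 + 1/47.9 = 0.10152 per hour.
t_eff = 12.4 × 47.9 / (12.4 + 47.9) ≈ 9.8501 hours.
n = log₂(22/9.02) ≈ 1.2863; t = 1.2863 × 9.8501 ≈ 12.67 hours.

12.7 hours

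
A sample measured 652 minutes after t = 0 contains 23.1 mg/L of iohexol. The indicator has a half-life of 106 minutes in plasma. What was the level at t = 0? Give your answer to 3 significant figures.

1640 mg/L

Number of half-lives elapsed: n = 652/106 ≈ 6.1509.
A₀ = A × 2^n = 23.1 × 2^6.1509 = 23.1 × 71.059 ≈ 1641.5 mg/L.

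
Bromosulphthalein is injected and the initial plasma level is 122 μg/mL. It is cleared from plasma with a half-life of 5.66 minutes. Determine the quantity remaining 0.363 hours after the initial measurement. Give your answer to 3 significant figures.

8.47 μg/mL

Convert the elapsed time: 0.363 hours = 21.78 minutes.
Number of half-lives: n = 21.78/5.66 ≈ 3.8481.
Remaining = 122 × (1/2)^3.8481 = 122 × 0.069442 ≈ 8.4719 μg/mL.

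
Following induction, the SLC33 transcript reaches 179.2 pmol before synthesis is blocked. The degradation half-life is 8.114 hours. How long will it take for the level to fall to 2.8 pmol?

2.8/179.2 = 1/64, so 6 half-lives have elapsed.
t = 6 × 8.114 = 48.684 hours.

48.684 hours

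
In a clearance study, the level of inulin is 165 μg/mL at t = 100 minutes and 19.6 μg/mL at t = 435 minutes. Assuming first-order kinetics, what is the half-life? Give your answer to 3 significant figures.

Over Δt = 435 − 100 = 335 minutes, the level fell by a factor of 165/19.6 ≈ 8.4184.
n = log₂(8.4184) ≈ 3.0735 half-lives, so t½ = 335/3.0735 ≈ 108.99 minutes.

109 minutes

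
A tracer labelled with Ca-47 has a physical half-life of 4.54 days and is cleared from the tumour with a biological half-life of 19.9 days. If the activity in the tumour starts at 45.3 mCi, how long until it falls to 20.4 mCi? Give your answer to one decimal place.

4.3 days

1/t_eff = 1/t_phys + 1/t_biol = 1/4.54 + 1/19.9 = 0.27052 per day.
t_eff = 4.54 × 19.9 / (4.54 + 19.9) ≈ 3.6966 days.
n = log₂(45.3/20.4) ≈ 1.1509; t = 1.1509 × 3.6966 ≈ 4.2546 days.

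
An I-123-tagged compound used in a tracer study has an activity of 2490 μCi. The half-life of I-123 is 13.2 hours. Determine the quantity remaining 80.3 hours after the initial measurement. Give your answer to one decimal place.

Number of half-lives: n = 80.3/13.2 ≈ 6.0833.
Remaining = 2490 × (1/2)^6.0833 = 2490 × 0.014748 ≈ 36.723 μCi.

36.7 μCi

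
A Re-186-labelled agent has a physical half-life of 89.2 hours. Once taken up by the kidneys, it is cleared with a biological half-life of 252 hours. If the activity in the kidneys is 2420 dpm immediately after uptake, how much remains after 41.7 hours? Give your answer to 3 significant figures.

1560 dpm

1/t_eff = 1/t_phys + 1/t_biol = 1/89.2 + 1/252 = 0.015179 per hour.
t_eff = 89.2 × 252 / (89.2 + 252) ≈ 65.88 hours.
Remaining = 2420 × (1/2)^(41.7/65.88) = 2420 × (1/2)^0.63296 ≈ 1560.5 dpm.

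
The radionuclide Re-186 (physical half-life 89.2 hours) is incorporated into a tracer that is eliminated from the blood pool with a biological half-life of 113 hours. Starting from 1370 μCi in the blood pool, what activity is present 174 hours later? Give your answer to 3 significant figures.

1/t_eff = 1/t_phys + 1/t_biol = 1/89.2 + 1/113 = 0.02006 per hour.
t_eff = 89.2 × 113 / (89.2 + 113) ≈ 49.85 hours.
Remaining = 1370 × (1/2)^(174/49.85) = 1370 × (1/2)^3.4905 ≈ 121.89 μCi.

122 μCi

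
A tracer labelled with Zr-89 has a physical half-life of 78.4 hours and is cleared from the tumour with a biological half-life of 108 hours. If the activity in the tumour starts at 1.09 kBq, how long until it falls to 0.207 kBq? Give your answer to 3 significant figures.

109 hours

1/t_eff = 1/t_phys + 1/t_biol = 1/78.4 + 1/108 = 0.022014 per hour.
t_eff = 78.4 × 108 / (78.4 + 108) ≈ 45.425 hours.
n = log₂(1.09/0.207) ≈ 2.3966; t = 2.3966 × 45.425 ≈ 108.87 hours.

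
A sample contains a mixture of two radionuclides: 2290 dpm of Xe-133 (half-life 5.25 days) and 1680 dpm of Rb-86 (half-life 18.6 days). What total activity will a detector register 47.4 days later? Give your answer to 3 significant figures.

Xe-133: 2290 × (1/2)^(47.4/5.25) = 2290 × (1/2)^9.0286 ≈ 4.385 dpm.
Rb-86: 1680 × (1/2)^(47.4/18.6) = 1680 × (1/2)^2.5484 ≈ 287.19 dpm.
Total = 4.385 + 287.19 ≈ 291.57 dpm.

292 dpm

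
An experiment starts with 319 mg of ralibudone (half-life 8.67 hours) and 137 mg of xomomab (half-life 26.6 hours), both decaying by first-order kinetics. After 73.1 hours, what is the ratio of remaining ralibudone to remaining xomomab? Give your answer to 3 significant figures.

0.0453

ralibudone: 319 × (1/2)^(73.1/8.67) = 319 × (1/2)^8.4314 ≈ 0.92405 mg.
xomomab: 137 × (1/2)^(73.1/26.6) = 137 × (1/2)^2.7481 ≈ 20.392 mg.
Ratio ≈ 0.92405 / 20.392 ≈ 0.045315.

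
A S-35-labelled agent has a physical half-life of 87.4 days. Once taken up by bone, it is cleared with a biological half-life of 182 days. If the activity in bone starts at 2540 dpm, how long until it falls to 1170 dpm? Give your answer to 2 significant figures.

1/t_eff = 1/t_phys + 1/t_biol = 1/87.4 + 1/182 = 0.016936 per day.
t_eff = 87.4 × 182 / (87.4 + 182) ≈ 59.045 days.
n = log₂(2540/1170) ≈ 1.1183; t = 1.1183 × 59.045 ≈ 66.032 days.

66 days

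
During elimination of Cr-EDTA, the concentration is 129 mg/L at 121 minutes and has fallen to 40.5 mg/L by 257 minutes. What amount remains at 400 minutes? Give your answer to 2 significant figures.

Over Δt = 257 − 121 = 136 minutes, the level fell by a factor of 129/40.5 ≈ 3.1852.
n = log₂(3.1852) ≈ 1.6714 half-lives, so t½ = 136/1.6714 ≈ 81.37 minutes.
From t = 257 to t = 400: 40.5 × (1/2)^((400−257)/81.37) ≈ 11.979 mg/L.

12 mg/L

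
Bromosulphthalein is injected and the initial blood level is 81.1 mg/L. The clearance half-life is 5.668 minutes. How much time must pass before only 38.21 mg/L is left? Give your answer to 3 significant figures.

6.15 minutes

Fraction remaining = 38.21/81.1 ≈ 0.47115.
n = log₂(81.1/38.21) = ln(2.1225)/ln 2 ≈ 1.0858 half-lives.
t = n × t½ = 1.0858 × 5.668 ≈ 6.154 minutes.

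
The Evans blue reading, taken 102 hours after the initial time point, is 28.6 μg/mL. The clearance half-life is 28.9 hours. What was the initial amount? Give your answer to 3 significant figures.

Number of half-lives elapsed: n = 102/28.9 ≈ 3.5294.
A₀ = A × 2^n = 28.6 × 2^3.5294 = 28.6 × 11.547 ≈ 330.24 μg/mL.

330 μg/mL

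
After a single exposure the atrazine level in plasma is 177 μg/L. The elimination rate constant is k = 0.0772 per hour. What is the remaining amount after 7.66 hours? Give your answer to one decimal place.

98.0 μg/L

t½ = ln 2 / k = 0.69315 / 0.0772 ≈ 8.9786 hours.
Number of half-lives: n = 7.66/8.9786 ≈ 0.85314.
Remaining = 177 × (1/2)^0.85314 = 177 × 0.55358 ≈ 97.983 μg/L.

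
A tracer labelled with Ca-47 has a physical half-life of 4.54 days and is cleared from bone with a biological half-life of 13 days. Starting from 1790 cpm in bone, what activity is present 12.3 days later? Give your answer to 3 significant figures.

142 cpm

1/t_eff = 1/t_phys + 1/t_biol = 1/4.54 + 1/13 = 0.29719 per day.
t_eff = 4.54 × 13 / (4.54 + 13) ≈ 3.3649 days.
Remaining = 1790 × (1/2)^(12.3/3.3649) = 1790 × (1/2)^3.6554 ≈ 142.06 cpm.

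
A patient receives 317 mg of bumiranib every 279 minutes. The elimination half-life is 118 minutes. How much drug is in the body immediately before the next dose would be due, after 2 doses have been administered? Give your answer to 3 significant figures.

73.5 mg

The 2 doses were given 558, 279 minutes ago.
Total = 317·(1/2)^(558/118) + 317·(1/2)^(279/118)
      = 11.955 + 61.56 ≈ 73.515 mg.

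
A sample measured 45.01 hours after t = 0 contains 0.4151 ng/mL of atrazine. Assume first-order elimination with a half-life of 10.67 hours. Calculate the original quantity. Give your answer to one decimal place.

7.7 ng/mL

Number of half-lives elapsed: n = 45.01/10.67 ≈ 4.2184.
A₀ = A × 2^n = 0.4151 × 2^4.2184 = 0.4151 × 18.615 ≈ 7.727 ng/mL.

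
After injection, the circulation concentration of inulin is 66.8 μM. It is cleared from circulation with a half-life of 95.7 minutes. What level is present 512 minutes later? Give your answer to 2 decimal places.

1.64 μM

Number of half-lives: n = 512/95.7 ≈ 5.3501.
Remaining = 66.8 × (1/2)^5.3501 = 66.8 × 0.024517 ≈ 1.6378 μM.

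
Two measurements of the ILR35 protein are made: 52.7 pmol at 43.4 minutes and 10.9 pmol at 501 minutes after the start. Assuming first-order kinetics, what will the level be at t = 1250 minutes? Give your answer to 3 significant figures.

0.826 pmol

Over Δt = 501 − 43.4 = 457.6 minutes, the level fell by a factor of 52.7/10.9 ≈ 4.8349.
n = log₂(4.8349) ≈ 2.2735 half-lives, so t½ = 457.6/2.2735 ≈ 201.28 minutes.
From t = 501 to t = 1250: 10.9 × (1/2)^((1250−501)/201.28) ≈ 0.82647 pmol.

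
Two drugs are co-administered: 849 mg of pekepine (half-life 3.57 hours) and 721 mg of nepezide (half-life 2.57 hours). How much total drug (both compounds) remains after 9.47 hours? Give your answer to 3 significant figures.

pekepine: 849 × (1/2)^(9.47/3.57) = 849 × (1/2)^2.6527 ≈ 135.01 mg.
nepezide: 721 × (1/2)^(9.47/2.57) = 721 × (1/2)^3.6848 ≈ 56.065 mg.
Total = 135.01 + 56.065 ≈ 191.08 mg.

191 mg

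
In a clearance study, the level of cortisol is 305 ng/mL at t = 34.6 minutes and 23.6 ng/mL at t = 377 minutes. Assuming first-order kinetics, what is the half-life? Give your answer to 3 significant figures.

92.7 minutes

Over Δt = 377 − 34.6 = 342.4 minutes, the level fell by a factor of 305/23.6 ≈ 12.924.
n = log₂(12.924) ≈ 3.692 half-lives, so t½ = 342.4/3.692 ≈ 92.742 minutes.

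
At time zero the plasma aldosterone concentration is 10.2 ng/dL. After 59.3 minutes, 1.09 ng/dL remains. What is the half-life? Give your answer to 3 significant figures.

18.4 minutes

A/A₀ = 1.09/10.2 ≈ 0.10686.
n = log₂(9.3578) ≈ 3.2262 half-lives elapsed in 59.3 minutes.
t½ = 59.3/3.2262 ≈ 18.381 minutes.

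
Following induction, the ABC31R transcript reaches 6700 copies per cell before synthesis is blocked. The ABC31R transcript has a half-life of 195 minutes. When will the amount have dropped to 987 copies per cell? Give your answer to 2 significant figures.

540 minutes

Fraction remaining = 987/6700 ≈ 0.14731.
n = log₂(6700/987) = ln(6.7882)/ln 2 ≈ 2.763 half-lives.
t = n × t½ = 2.763 × 195 ≈ 538.79 minutes.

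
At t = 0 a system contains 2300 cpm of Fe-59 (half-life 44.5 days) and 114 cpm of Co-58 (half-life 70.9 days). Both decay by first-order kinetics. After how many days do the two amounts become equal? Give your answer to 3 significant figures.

Set 2300·(1/2)^(t/44.5) = 114·(1/2)^(t/70.9).
Taking log₂: log₂(2300/114) = t·(1/44.5 − 1/70.9).
log₂(20.175) = 4.3345; 1/44.5 − 1/70.9 = 0.0083675.
t = 4.3345 / 0.0083675 ≈ 518.02 days.

518 days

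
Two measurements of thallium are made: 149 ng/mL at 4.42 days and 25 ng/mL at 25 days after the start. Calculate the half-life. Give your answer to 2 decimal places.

Over Δt = 25 − 4.42 = 20.58 days, the level fell by a factor of 149/25 ≈ 5.96.
n = log₂(5.96) ≈ 2.5753 half-lives, so t½ = 20.58/2.5753 ≈ 7.9913 days.

7.99 days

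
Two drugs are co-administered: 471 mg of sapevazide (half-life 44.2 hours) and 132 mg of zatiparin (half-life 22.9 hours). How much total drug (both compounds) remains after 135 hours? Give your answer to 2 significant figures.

sapevazide: 471 × (1/2)^(135/44.2) = 471 × (1/2)^3.0543 ≈ 56.7 mg.
zatiparin: 132 × (1/2)^(135/22.9) = 132 × (1/2)^5.8952 ≈ 2.2179 mg.
Total = 56.7 + 2.2179 ≈ 58.918 mg.

59 mg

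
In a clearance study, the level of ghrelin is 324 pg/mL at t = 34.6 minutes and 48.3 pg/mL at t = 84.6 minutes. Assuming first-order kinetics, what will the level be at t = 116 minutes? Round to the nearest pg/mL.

15 pg/mL

Over Δt = 84.6 − 34.6 = 50 minutes, the level fell by a factor of 324/48.3 ≈ 6.7081.
n = log₂(6.7081) ≈ 2.7459 half-lives, so t½ = 50/2.7459 ≈ 18.209 minutes.
From t = 84.6 to t = 116: 48.3 × (1/2)^((116−84.6)/18.209) ≈ 14.617 pg/mL.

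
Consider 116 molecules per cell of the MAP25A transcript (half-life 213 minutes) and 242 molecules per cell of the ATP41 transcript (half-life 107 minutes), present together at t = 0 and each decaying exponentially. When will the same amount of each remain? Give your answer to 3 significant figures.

Set 116·(1/2)^(t/213) = 242·(1/2)^(t/107).
Taking log₂: log₂(116/242) = t·(1/213 − 1/107).
log₂(0.47934) = -1.0609; 1/213 − 1/107 = -0.004651.
t = -1.0609 / -0.004651 ≈ 228.1 minutes.

228 minutes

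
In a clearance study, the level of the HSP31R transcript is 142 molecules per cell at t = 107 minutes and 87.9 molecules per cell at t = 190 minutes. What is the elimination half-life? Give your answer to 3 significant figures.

Over Δt = 190 − 107 = 83 minutes, the level fell by a factor of 142/87.9 ≈ 1.6155.
n = log₂(1.6155) ≈ 0.69196 half-lives, so t½ = 83/0.69196 ≈ 119.95 minutes.

120 minutes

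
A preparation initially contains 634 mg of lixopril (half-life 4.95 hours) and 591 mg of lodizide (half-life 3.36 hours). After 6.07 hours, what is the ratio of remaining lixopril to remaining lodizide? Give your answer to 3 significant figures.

lixopril: 634 × (1/2)^(6.07/4.95) = 634 × (1/2)^1.2263 ≈ 270.99 mg.
lodizide: 591 × (1/2)^(6.07/3.36) = 591 × (1/2)^1.8065 ≈ 168.95 mg.
Ratio ≈ 270.99 / 168.95 ≈ 1.6039.

1.60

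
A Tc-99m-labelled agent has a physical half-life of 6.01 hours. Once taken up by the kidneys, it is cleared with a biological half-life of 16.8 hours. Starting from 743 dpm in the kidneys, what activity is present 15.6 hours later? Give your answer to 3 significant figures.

1/t_eff = 1/t_phys + 1/t_biol = 1/6.01 + 1/16.8 = 0.22591 per hour.
t_eff = 6.01 × 16.8 / (6.01 + 16.8) ≈ 4.4265 hours.
Remaining = 743 × (1/2)^(15.6/4.4265) = 743 × (1/2)^3.5242 ≈ 64.578 dpm.

64.6 dpm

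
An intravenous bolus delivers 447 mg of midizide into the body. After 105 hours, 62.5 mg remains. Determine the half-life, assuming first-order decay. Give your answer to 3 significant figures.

A/A₀ = 62.5/447 ≈ 0.13982.
n = log₂(7.152) ≈ 2.8383 half-lives elapsed in 105 hours.
t½ = 105/2.8383 ≈ 36.993 hours.

37.0 hours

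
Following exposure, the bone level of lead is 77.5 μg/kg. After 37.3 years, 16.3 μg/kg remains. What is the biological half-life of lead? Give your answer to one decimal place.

A/A₀ = 16.3/77.5 ≈ 0.21032.
n = log₂(4.7546) ≈ 2.2493 half-lives elapsed in 37.3 years.
t½ = 37.3/2.2493 ≈ 16.583 years.

16.6 years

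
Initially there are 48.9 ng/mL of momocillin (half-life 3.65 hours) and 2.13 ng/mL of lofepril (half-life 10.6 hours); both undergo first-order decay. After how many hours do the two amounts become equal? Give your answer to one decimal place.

25.2 hours

Set 48.9·(1/2)^(t/3.65) = 2.13·(1/2)^(t/10.6).
Taking log₂: log₂(48.9/2.13) = t·(1/3.65 − 1/10.6).
log₂(22.958) = 4.5209; 1/3.65 − 1/10.6 = 0.17963.
t = 4.5209 / 0.17963 ≈ 25.167 hours.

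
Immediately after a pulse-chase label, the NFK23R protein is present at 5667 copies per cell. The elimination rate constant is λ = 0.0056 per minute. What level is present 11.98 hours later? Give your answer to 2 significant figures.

t½ = ln 2 / λ = 0.69315 / 0.0056 ≈ 123.78 minutes.
Convert the elapsed time: 11.98 hours = 718.8 minutes.
Number of half-lives: n = 718.8/123.78 ≈ 5.8073.
Remaining = 5667 × (1/2)^5.8073 = 5667 × 0.017858 ≈ 101.2 copies per cell.

100 copies per cell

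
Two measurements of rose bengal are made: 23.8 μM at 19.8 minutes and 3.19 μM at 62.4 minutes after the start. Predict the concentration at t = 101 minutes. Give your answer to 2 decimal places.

Over Δt = 62.4 − 19.8 = 42.6 minutes, the level fell by a factor of 23.8/3.19 ≈ 7.4608.
n = log₂(7.4608) ≈ 2.8993 half-lives, so t½ = 42.6/2.8993 ≈ 14.693 minutes.
From t = 62.4 to t = 101: 3.19 × (1/2)^((101−62.4)/14.693) ≈ 0.51636 μM.

0.52 μM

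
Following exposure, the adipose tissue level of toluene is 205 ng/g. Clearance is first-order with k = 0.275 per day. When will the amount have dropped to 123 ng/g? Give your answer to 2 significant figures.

1.9 days

t½ = ln 2 / k = 0.69315 / 0.275 ≈ 2.5205 days.
Fraction remaining = 123/205 ≈ 0.6.
n = log₂(205/123) = ln(1.6667)/ln 2 ≈ 0.73697 half-lives.
t = n × t½ = 0.73697 × 2.5205 ≈ 1.8575 days.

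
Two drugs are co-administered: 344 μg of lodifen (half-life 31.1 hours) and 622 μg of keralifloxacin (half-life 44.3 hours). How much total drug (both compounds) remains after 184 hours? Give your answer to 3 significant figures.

lodifen: 344 × (1/2)^(184/31.1) = 344 × (1/2)^5.9164 ≈ 5.6957 μg.
keralifloxacin: 622 × (1/2)^(184/44.3) = 622 × (1/2)^4.1535 ≈ 34.951 μg.
Total = 5.6957 + 34.951 ≈ 40.647 μg.

40.6 μg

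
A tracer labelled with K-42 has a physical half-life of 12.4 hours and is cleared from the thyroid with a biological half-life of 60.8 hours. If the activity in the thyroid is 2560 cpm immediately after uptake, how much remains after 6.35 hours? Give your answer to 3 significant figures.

1670 cpm

1/t_eff = 1/t_phys + 1/t_biol = 1/12.4 + 1/60.8 = 0.097093 per hour.
t_eff = 12.4 × 60.8 / (12.4 + 60.8) ≈ 10.299 hours.
Remaining = 2560 × (1/2)^(6.35/10.299) = 2560 × (1/2)^0.61654 ≈ 1669.7 cpm.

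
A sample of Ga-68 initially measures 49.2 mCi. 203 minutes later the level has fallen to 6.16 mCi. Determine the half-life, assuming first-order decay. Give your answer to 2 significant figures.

68 minutes

A/A₀ = 6.16/49.2 ≈ 0.1252.
n = log₂(7.987) ≈ 2.9977 half-lives elapsed in 203 minutes.
t½ = 203/2.9977 ≈ 67.72 minutes.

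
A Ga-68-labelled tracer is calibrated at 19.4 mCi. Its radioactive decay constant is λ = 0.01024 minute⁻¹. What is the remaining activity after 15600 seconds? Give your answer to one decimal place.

t½ = ln 2 / λ = 0.69315 / 0.01024 ≈ 67.69 minutes.
Convert the elapsed time: 15600 seconds = 260 minutes.
Number of half-lives: n = 260/67.69 ≈ 3.841.
Remaining = 19.4 × (1/2)^3.841 = 19.4 × 0.069781 ≈ 1.3537 mCi.

1.4 mCi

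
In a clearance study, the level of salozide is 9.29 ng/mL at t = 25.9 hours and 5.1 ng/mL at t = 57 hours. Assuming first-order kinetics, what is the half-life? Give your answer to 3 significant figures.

35.9 hours

Over Δt = 57 − 25.9 = 31.1 hours, the level fell by a factor of 9.29/5.1 ≈ 1.8216.
n = log₂(1.8216) ≈ 0.86518 half-lives, so t½ = 31.1/0.86518 ≈ 35.946 hours.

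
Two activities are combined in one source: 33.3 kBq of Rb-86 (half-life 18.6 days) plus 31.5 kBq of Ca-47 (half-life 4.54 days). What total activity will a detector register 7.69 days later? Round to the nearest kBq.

35 kBq

Rb-86: 33.3 × (1/2)^(7.69/18.6) = 33.3 × (1/2)^0.41344 ≈ 25.003 kBq.
Ca-47: 31.5 × (1/2)^(7.69/4.54) = 31.5 × (1/2)^1.6938 ≈ 9.7368 kBq.
Total = 25.003 + 9.7368 ≈ 34.739 kBq.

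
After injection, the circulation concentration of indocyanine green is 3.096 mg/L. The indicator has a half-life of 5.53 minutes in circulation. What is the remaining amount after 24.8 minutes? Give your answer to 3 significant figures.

0.138 mg/L

Number of half-lives: n = 24.8/5.53 ≈ 4.4846.
Remaining = 3.096 × (1/2)^4.4846 = 3.096 × 0.044668 ≈ 0.13829 mg/L.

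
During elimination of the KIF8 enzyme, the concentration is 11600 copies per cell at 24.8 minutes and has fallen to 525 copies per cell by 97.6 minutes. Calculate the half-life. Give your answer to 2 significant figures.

Over Δt = 97.6 − 24.8 = 72.8 minutes, the level fell by a factor of 11600/525 ≈ 22.095.
n = log₂(22.095) ≈ 4.4657 half-lives, so t½ = 72.8/4.4657 ≈ 16.302 minutes.

16 minutes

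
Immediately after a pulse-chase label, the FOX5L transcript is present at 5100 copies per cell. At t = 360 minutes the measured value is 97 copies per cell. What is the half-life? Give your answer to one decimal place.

A/A₀ = 97/5100 ≈ 0.01902.
n = log₂(52.577) ≈ 5.7164 half-lives elapsed in 360 minutes.
t½ = 360/5.7164 ≈ 62.977 minutes.

63.0 minutes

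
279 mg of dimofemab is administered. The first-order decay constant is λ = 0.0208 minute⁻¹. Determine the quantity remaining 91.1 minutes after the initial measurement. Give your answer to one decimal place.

41.9 mg

t½ = ln 2 / λ = 0.69315 / 0.0208 ≈ 33.324 minutes.
Number of half-lives: n = 91.1/33.324 ≈ 2.7337.
Remaining = 279 × (1/2)^2.7337 = 279 × 0.15034 ≈ 41.944 mg.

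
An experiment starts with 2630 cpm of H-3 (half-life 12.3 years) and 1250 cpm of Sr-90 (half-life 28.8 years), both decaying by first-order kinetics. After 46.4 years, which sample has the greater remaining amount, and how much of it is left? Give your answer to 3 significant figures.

H-3: 2630 × (1/2)^3.7724 ≈ 192.47 cpm.
Sr-90: 1250 × (1/2)^1.6111 ≈ 409.18 cpm.
Sr-90 has more remaining, at ≈ 409.18 cpm.

Sr-90, 409 cpm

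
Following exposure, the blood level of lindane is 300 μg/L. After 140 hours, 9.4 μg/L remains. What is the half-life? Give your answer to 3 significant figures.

28.0 hours

A/A₀ = 9.4/300 ≈ 0.031333.
n = log₂(31.915) ≈ 4.9962 half-lives elapsed in 140 hours.
t½ = 140/4.9962 ≈ 28.022 hours.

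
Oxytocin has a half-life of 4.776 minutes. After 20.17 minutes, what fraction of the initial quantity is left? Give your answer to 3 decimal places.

n = 20.17/4.776 ≈ 4.2232 half-lives.
Fraction remaining = (1/2)^4.2232 ≈ 0.053541.

0.054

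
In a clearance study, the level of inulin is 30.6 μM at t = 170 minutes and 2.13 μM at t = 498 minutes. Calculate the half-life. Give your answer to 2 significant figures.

Over Δt = 498 − 170 = 328 minutes, the level fell by a factor of 30.6/2.13 ≈ 14.366.
n = log₂(14.366) ≈ 3.8446 half-lives, so t½ = 328/3.8446 ≈ 85.314 minutes.

85 minutes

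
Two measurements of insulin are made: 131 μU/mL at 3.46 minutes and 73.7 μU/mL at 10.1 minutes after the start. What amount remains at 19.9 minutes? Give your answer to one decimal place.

31.5 μU/mL

Over Δt = 10.1 − 3.46 = 6.64 minutes, the level fell by a factor of 131/73.7 ≈ 1.7775.
n = log₂(1.7775) ≈ 0.82983 half-lives, so t½ = 6.64/0.82983 ≈ 8.0016 minutes.
From t = 10.1 to t = 19.9: 73.7 × (1/2)^((19.9−10.1)/8.0016) ≈ 31.534 μU/mL.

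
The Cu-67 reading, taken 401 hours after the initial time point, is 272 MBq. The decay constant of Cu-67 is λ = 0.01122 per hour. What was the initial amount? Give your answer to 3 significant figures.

24500 MBq

t½ = ln 2 / λ = 0.69315 / 0.01122 ≈ 61.778 hours.
Number of half-lives elapsed: n = 401/61.778 ≈ 6.491.
A₀ = A × 2^n = 272 × 2^6.491 = 272 × 89.947 ≈ 24466 MBq.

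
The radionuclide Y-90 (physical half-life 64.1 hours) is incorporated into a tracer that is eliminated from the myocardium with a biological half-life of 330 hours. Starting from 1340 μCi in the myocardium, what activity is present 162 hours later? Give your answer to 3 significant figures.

1/t_eff = 1/t_phys + 1/t_biol = 1/64.1 + 1/330 = 0.018631 per hour.
t_eff = 64.1 × 330 / (64.1 + 330) ≈ 53.674 hours.
Remaining = 1340 × (1/2)^(162/53.674) = 1340 × (1/2)^3.0182 ≈ 165.4 μCi.

165 μCi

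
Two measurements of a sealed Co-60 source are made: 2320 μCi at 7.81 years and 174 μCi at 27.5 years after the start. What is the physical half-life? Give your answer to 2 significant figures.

5.3 years

Over Δt = 27.5 − 7.81 = 19.69 years, the level fell by a factor of 2320/174 ≈ 13.333.
n = log₂(13.333) ≈ 3.737 half-lives, so t½ = 19.69/3.737 ≈ 5.269 years.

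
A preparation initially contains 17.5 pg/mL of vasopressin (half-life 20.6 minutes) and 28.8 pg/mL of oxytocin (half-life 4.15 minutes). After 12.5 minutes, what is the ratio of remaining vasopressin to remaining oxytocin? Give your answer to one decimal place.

vasopressin: 17.5 × (1/2)^(12.5/20.6) = 17.5 × (1/2)^0.6068 ≈ 11.491 pg/mL.
oxytocin: 28.8 × (1/2)^(12.5/4.15) = 28.8 × (1/2)^3.012 ≈ 3.5701 pg/mL.
Ratio ≈ 11.491 / 3.5701 ≈ 3.2188.

3.2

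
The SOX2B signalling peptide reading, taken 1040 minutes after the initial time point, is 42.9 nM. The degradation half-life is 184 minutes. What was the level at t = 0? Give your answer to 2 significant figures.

Number of half-lives elapsed: n = 1040/184 ≈ 5.6522.
A₀ = A × 2^n = 42.9 × 2^5.6522 = 42.9 × 50.289 ≈ 2157.4 nM.

2200 nM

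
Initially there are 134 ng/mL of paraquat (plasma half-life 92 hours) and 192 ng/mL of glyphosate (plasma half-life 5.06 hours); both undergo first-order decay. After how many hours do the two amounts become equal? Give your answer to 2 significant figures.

2.8 hours

Set 134·(1/2)^(t/92) = 192·(1/2)^(t/5.06).
Taking log₂: log₂(134/192) = t·(1/92 − 1/5.06).
log₂(0.69792) = -0.51887; 1/92 − 1/5.06 = -0.18676.
t = -0.51887 / -0.18676 ≈ 2.7783 hours.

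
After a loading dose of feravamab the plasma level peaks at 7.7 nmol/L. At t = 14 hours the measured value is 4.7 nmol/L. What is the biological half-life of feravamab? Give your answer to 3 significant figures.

A/A₀ = 4.7/7.7 ≈ 0.61039.
n = log₂(1.6383) ≈ 0.7122 half-lives elapsed in 14 hours.
t½ = 14/0.7122 ≈ 19.657 hours.

19.7 hours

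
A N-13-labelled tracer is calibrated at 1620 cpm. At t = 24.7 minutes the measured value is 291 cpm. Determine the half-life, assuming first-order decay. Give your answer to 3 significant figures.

A/A₀ = 291/1620 ≈ 0.17963.
n = log₂(5.567) ≈ 2.4769 half-lives elapsed in 24.7 minutes.
t½ = 24.7/2.4769 ≈ 9.9721 minutes.

9.97 minutes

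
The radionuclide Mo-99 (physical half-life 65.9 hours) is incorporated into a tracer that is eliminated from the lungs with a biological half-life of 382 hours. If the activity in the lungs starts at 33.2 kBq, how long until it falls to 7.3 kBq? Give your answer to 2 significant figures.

120 hours

1/t_eff = 1/t_phys + 1/t_biol = 1/65.9 + 1/382 = 0.017792 per hour.
t_eff = 65.9 × 382 / (65.9 + 382) ≈ 56.204 hours.
n = log₂(33.2/7.3) ≈ 2.1852; t = 2.1852 × 56.204 ≈ 122.82 hours.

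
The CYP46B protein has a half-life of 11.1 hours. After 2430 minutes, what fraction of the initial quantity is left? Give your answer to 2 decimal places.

2430 minutes = 40.5 hours.
n = 40.5/11.1 ≈ 3.6486 half-lives.
Fraction remaining = (1/2)^3.6486 ≈ 0.079735.

0.08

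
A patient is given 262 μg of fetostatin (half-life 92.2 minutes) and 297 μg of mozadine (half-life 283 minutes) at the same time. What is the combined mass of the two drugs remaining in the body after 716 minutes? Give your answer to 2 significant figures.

53 μg

fetostatin: 262 × (1/2)^(716/92.2) = 262 × (1/2)^7.7657 ≈ 1.2039 μg.
mozadine: 297 × (1/2)^(716/283) = 297 × (1/2)^2.53 ≈ 51.421 μg.
Total = 1.2039 + 51.421 ≈ 52.625 μg.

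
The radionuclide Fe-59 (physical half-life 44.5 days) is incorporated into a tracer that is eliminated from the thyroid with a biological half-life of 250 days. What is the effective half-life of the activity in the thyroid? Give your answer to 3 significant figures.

1/t_eff = 1/t_phys + 1/t_biol = 1/44.5 + 1/250 = 0.026472 per day.
t_eff = 44.5 × 250 / (44.5 + 250) ≈ 37.776 days.

37.8 days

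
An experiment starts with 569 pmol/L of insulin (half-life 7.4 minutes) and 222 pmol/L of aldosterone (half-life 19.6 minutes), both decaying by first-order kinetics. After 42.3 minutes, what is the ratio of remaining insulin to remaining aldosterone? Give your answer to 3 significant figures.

insulin: 569 × (1/2)^(42.3/7.4) = 569 × (1/2)^5.7162 ≈ 10.823 pmol/L.
aldosterone: 222 × (1/2)^(42.3/19.6) = 222 × (1/2)^2.1582 ≈ 49.737 pmol/L.
Ratio ≈ 10.823 / 49.737 ≈ 0.21761.

0.218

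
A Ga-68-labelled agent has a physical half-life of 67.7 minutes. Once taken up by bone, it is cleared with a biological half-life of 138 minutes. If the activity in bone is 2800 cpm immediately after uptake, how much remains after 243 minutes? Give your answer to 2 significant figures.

69 cpm

1/t_eff = 1/t_phys + 1/t_biol = 1/67.7 + 1/138 = 0.022017 per minute.
t_eff = 67.7 × 138 / (67.7 + 138) ≈ 45.419 minutes.
Remaining = 2800 × (1/2)^(243/45.419) = 2800 × (1/2)^5.3502 ≈ 68.64 cpm.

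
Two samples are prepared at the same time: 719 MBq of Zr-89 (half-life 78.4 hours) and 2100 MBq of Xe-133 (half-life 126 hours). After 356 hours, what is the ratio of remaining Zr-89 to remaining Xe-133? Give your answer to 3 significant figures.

Zr-89: 719 × (1/2)^(356/78.4) = 719 × (1/2)^4.5408 ≈ 30.889 MBq.
Xe-133: 2100 × (1/2)^(356/126) = 2100 × (1/2)^2.8254 ≈ 296.27 MBq.
Ratio ≈ 30.889 / 296.27 ≈ 0.10426.

0.104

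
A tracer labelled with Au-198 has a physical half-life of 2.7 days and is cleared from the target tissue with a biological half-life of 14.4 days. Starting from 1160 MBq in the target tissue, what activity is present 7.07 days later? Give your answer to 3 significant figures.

1/t_eff = 1/t_phys + 1/t_biol = 1/2.7 + 1/14.4 = 0.43981 per day.
t_eff = 2.7 × 14.4 / (2.7 + 14.4) ≈ 2.2737 days.
Remaining = 1160 × (1/2)^(7.07/2.2737) = 1160 × (1/2)^3.1095 ≈ 134.4 MBq.

134 MBq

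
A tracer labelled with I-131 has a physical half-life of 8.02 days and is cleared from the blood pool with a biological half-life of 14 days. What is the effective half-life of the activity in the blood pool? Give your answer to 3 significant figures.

1/t_eff = 1/t_phys + 1/t_biol = 1/8.02 + 1/14 = 0.19612 per day.
t_eff = 8.02 × 14 / (8.02 + 14) ≈ 5.099 days.

5.10 days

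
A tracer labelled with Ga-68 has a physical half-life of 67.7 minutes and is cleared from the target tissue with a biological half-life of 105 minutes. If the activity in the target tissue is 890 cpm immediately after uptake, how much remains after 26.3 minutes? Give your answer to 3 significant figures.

1/t_eff = 1/t_phys + 1/t_biol = 1/67.7 + 1/105 = 0.024295 per minute.
t_eff = 67.7 × 105 / (67.7 + 105) ≈ 41.161 minutes.
Remaining = 890 × (1/2)^(26.3/41.161) = 890 × (1/2)^0.63895 ≈ 571.54 cpm.

572 cpm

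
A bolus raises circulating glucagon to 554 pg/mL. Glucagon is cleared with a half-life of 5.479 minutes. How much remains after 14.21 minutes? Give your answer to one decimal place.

Number of half-lives: n = 14.21/5.479 ≈ 2.5935.
Remaining = 554 × (1/2)^2.5935 = 554 × 0.16568 ≈ 91.786 pg/mL.

91.8 pg/mL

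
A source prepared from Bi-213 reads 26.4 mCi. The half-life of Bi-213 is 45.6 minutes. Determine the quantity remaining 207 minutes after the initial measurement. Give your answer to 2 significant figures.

1.1 mCi

Number of half-lives: n = 207/45.6 ≈ 4.5395.
Remaining = 26.4 × (1/2)^4.5395 = 26.4 × 0.043001 ≈ 1.1352 mCi.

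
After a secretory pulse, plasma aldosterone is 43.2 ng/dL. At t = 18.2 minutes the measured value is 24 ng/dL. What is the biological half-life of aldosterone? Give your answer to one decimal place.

A/A₀ = 24/43.2 ≈ 0.55556.
n = log₂(1.8) ≈ 0.848 half-lives elapsed in 18.2 minutes.
t½ = 18.2/0.848 ≈ 21.462 minutes.

21.5 minutes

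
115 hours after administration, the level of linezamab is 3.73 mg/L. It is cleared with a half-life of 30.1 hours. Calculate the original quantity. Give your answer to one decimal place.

Number of half-lives elapsed: n = 115/30.1 ≈ 3.8206.
A₀ = A × 2^n = 3.73 × 2^3.8206 = 3.73 × 14.129 ≈ 52.702 mg/L.

52.7 mg/L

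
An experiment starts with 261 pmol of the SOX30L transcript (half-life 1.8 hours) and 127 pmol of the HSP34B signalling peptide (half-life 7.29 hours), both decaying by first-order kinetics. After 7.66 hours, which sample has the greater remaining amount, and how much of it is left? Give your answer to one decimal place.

SOX30L transcript: 261 × (1/2)^4.2556 ≈ 13.664 pmol.
HSP34B signalling peptide: 127 × (1/2)^1.0508 ≈ 61.305 pmol.
HSP34B signalling peptide has more remaining, at ≈ 61.305 pmol.

HSP34B signalling peptide, 61.3 pmol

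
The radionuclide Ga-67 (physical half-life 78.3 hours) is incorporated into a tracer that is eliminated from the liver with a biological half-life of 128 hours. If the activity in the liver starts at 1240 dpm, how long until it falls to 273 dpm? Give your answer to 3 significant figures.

106 hours

1/t_eff = 1/t_phys + 1/t_biol = 1/78.3 + 1/128 = 0.020584 per hour.
t_eff = 78.3 × 128 / (78.3 + 128) ≈ 48.582 hours.
n = log₂(1240/273) ≈ 2.1834; t = 2.1834 × 48.582 ≈ 106.07 hours.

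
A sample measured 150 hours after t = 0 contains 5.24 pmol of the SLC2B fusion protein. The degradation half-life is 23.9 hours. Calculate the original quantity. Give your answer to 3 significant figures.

406 pmol

Number of half-lives elapsed: n = 150/23.9 ≈ 6.2762.
A₀ = A × 2^n = 5.24 × 2^6.2762 = 5.24 × 77.501 ≈ 406.11 pmol.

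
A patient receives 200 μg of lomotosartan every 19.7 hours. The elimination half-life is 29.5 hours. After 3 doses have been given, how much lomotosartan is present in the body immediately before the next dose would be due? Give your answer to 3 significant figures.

The 3 doses were given 59.1, 39.4, 19.7 hours ago.
Total = 200·(1/2)^(59.1/29.5) + 200·(1/2)^(39.4/29.5) + 200·(1/2)^(19.7/29.5)
      = 49.883 + 79.246 + 125.89 ≈ 255.02 μg.

255 μg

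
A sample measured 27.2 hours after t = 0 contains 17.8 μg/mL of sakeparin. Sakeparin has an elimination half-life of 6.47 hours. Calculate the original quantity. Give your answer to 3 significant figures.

Number of half-lives elapsed: n = 27.2/6.47 ≈ 4.204.
A₀ = A × 2^n = 17.8 × 2^4.204 = 17.8 × 18.43 ≈ 328.06 μg/mL.

328 μg/mL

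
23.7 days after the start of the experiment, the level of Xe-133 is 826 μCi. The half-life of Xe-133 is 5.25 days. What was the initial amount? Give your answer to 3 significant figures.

18900 μCi

Number of half-lives elapsed: n = 23.7/5.25 ≈ 4.5143.
A₀ = A × 2^n = 826 × 2^4.5143 = 826 × 22.853 ≈ 18876 μCi.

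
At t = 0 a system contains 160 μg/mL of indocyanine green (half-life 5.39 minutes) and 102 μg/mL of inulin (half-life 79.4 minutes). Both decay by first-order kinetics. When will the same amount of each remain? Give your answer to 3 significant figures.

3.76 minutes

Set 160·(1/2)^(t/5.39) = 102·(1/2)^(t/79.4).
Taking log₂: log₂(160/102) = t·(1/5.39 − 1/79.4).
log₂(1.5686) = 0.6495; 1/5.39 − 1/79.4 = 0.17293.
t = 0.6495 / 0.17293 ≈ 3.7558 minutes.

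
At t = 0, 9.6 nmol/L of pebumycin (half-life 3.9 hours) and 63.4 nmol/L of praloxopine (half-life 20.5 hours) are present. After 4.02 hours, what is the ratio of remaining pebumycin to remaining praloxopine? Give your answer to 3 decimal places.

0.085

pebumycin: 9.6 × (1/2)^(4.02/3.9) = 9.6 × (1/2)^1.0308 ≈ 4.6987 nmol/L.
praloxopine: 63.4 × (1/2)^(4.02/20.5) = 63.4 × (1/2)^0.1961 ≈ 55.342 nmol/L.
Ratio ≈ 4.6987 / 55.342 ≈ 0.084903.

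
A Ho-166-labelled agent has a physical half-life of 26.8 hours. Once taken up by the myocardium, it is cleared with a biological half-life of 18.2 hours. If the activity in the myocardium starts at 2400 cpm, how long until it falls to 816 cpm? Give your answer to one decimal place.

1/t_eff = 1/t_phys + 1/t_biol = 1/26.8 + 1/18.2 = 0.092258 per hour.
t_eff = 26.8 × 18.2 / (26.8 + 18.2) ≈ 10.839 hours.
n = log₂(2400/816) ≈ 1.5564; t = 1.5564 × 10.839 ≈ 16.87 hours.

16.9 hours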